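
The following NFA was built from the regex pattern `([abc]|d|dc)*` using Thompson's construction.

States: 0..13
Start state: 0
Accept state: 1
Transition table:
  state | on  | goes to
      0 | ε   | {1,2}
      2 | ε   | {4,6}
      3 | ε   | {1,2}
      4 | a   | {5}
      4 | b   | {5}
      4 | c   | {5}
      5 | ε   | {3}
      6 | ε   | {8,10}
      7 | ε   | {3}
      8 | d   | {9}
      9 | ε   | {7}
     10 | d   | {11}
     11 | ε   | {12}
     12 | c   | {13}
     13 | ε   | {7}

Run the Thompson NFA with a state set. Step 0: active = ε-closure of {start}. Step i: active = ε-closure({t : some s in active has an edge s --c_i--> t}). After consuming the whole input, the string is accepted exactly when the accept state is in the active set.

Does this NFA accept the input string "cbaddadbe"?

Answer: REJECT

Steps:
initial (ε-close {0}): {0,1,2,4,6,8,10}
'c' @ 1: {1,2,3,4,5,6,8,10}  [accepting]
'b' @ 2: {1,2,3,4,5,6,8,10}  [accepting]
'a' @ 3: {1,2,3,4,5,6,8,10}  [accepting]
'd' @ 4: {1,2,3,4,6,7,8,9,10,11,12}  [accepting]
'd' @ 5: {1,2,3,4,6,7,8,9,10,11,12}  [accepting]
'a' @ 6: {1,2,3,4,5,6,8,10}  [accepting]
'd' @ 7: {1,2,3,4,6,7,8,9,10,11,12}  [accepting]
'b' @ 8: {1,2,3,4,5,6,8,10}  [accepting]
'e' @ 9: {}  — dead — no transitions
end set {} — state 1 not in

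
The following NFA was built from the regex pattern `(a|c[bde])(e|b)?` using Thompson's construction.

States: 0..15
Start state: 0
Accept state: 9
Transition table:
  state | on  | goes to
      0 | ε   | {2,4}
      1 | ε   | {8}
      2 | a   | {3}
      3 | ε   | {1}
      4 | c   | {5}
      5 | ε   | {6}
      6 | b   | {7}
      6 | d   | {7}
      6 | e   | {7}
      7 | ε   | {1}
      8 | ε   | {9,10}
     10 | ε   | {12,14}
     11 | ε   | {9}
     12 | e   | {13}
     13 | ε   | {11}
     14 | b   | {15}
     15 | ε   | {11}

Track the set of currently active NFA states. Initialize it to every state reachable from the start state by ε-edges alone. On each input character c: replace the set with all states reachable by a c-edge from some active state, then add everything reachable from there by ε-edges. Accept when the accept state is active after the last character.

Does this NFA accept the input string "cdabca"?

Answer: REJECT

Trace:
start: ε-closure({0}) = {0,2,4}
'c' @ 1: {5,6}
'd' @ 2: {1,7,8,9,10,12,14}  (accept∈set)
'a' @ 3: {}  — dead — no transitions
rest 'bca' ignored (set empty)
after full input: {}  (accept=9 not in)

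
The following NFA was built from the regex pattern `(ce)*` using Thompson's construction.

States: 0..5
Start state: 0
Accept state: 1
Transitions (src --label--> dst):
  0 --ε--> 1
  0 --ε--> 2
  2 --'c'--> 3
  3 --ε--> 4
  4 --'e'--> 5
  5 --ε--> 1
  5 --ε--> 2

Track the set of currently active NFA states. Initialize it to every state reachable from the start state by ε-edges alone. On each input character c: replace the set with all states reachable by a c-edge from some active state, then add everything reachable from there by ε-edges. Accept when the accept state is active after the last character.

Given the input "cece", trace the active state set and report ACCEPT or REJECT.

start: ε-closure({0}) = {0,1,2}
'c' @ 1: {3,4}
'e' @ 2: {1,2,5}  (accept∈set)
'c' @ 3: {3,4}
'e' @ 4: {1,2,5}  (accept∈set)
after full input: {1,2,5}  (accept=1 in)

Answer: ACCEPT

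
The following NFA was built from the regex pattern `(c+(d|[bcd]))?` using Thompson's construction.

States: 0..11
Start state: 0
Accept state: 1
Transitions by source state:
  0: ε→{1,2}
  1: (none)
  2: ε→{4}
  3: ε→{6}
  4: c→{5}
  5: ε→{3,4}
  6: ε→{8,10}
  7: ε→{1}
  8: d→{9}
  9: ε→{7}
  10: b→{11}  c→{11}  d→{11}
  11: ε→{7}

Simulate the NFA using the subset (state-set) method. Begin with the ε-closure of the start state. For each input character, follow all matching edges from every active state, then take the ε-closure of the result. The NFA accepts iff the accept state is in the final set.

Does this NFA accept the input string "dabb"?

Answer: REJECT

Derivation:
start: ε-closure({0}) = {0,1,2,4}
'd' @ 1: {}  — no active states
rest 'abb' ignored (set empty)
end set {} — state 1 not in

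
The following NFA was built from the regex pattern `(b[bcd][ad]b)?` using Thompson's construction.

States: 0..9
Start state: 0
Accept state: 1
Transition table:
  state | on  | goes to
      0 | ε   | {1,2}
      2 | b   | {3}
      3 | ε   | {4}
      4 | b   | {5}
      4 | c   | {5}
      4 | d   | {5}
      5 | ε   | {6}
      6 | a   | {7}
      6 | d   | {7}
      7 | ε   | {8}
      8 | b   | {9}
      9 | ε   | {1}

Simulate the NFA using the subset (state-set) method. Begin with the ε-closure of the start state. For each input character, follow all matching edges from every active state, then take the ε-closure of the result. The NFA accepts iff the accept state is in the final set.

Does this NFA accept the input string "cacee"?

start: ε-closure({0}) = {0,1,2}
'c' @ 1: {}  — no active states
rest 'acee' ignored (set empty)
end set {} — state 1 not in

Answer: REJECT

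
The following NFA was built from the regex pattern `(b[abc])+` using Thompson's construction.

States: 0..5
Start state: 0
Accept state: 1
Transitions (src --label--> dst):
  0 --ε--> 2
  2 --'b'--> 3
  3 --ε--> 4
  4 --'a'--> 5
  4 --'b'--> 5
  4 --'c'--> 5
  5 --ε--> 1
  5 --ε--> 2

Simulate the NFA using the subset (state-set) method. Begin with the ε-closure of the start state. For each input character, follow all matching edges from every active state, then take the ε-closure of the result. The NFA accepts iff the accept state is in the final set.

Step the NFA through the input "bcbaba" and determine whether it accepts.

start: ε-closure({0}) = {0,2}
'b' @ 1: {3,4}
'c' @ 2: {1,2,5}  ✓accept
'b' @ 3: {3,4}
'a' @ 4: {1,2,5}  ✓accept
'b' @ 5: {3,4}
'a' @ 6: {1,2,5}  ✓accept
after full input: {1,2,5}  (accept=1 in)

Answer: ACCEPT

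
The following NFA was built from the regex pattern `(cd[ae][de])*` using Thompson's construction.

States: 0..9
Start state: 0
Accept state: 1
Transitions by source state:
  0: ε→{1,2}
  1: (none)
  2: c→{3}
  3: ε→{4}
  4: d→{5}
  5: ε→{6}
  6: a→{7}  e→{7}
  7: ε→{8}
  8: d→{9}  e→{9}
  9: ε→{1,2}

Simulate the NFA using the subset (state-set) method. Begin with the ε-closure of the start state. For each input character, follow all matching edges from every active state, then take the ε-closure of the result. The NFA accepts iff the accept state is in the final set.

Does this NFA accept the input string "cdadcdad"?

initial (ε-close {0}): {0,1,2}
'c' @ 1: {3,4}
'd' @ 2: {5,6}
'a' @ 3: {7,8}
'd' @ 4: {1,2,9}  [accepting]
'c' @ 5: {3,4}
'd' @ 6: {5,6}
'a' @ 7: {7,8}
'd' @ 8: {1,2,9}  [accepting]
final: {1,2,9}; accept 1 in set

Answer: ACCEPT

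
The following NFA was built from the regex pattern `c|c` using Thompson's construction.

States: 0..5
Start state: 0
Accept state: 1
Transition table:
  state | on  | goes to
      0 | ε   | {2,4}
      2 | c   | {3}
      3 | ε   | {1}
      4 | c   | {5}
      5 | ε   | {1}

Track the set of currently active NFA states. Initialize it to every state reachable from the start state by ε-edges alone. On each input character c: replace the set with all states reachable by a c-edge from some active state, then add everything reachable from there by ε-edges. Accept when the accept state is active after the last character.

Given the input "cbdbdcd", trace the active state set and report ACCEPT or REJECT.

S₀ = ε-closure({0}) = {0,2,4}
'c' @ 1: {1,3,5}  [accepting]
'b' @ 2: {}  — no active states
rest 'dbdcd' ignored (set empty)
end set {} — state 1 not in

Answer: REJECT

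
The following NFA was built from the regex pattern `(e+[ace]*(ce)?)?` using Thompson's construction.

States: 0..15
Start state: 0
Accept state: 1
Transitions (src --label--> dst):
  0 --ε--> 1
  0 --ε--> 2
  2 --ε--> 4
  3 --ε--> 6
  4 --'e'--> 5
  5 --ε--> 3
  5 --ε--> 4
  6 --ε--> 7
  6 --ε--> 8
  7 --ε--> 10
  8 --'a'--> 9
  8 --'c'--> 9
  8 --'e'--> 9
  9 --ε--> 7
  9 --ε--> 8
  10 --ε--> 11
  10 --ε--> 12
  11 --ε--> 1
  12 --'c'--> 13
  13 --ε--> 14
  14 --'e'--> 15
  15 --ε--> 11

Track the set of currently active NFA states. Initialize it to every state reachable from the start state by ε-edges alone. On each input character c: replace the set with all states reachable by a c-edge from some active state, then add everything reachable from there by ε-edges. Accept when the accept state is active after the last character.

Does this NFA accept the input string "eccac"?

S₀ = ε-closure({0}) = {0,1,2,4}
'e' @ 1: {1,3,4,5,6,7,8,10,11,12}  ✓accept
'c' @ 2: {1,7,8,9,10,11,12,13,14}  ✓accept
'c' @ 3: {1,7,8,9,10,11,12,13,14}  ✓accept
'a' @ 4: {1,7,8,9,10,11,12}  ✓accept
'c' @ 5: {1,7,8,9,10,11,12,13,14}  ✓accept
final: {1,7,8,9,10,11,12,13,14}; accept 1 in set

Answer: ACCEPT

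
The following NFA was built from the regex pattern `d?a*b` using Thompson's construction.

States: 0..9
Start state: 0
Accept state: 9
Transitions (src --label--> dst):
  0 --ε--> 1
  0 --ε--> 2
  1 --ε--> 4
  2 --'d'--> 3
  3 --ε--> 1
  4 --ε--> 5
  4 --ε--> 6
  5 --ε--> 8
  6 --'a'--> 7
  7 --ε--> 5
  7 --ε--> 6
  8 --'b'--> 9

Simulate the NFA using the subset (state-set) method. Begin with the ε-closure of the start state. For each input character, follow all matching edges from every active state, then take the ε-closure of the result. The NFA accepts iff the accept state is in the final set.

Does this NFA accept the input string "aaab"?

start: ε-closure({0}) = {0,1,2,4,5,6,8}
'a' @ 1: {5,6,7,8}
'a' @ 2: {5,6,7,8}
'a' @ 3: {5,6,7,8}
'b' @ 4: {9}  [accepting]
end set {9} — state 9 in

Answer: ACCEPT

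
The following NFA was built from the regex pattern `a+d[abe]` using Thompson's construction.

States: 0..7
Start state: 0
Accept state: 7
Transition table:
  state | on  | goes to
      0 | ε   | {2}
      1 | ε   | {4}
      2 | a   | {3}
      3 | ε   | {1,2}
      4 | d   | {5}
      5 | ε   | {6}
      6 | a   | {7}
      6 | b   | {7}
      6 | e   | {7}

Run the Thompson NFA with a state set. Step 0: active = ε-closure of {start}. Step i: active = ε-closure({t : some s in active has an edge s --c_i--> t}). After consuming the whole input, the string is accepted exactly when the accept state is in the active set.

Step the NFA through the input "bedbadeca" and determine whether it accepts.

S₀ = ε-closure({0}) = {0,2}
'b' @ 1: {}  — dead — no transitions
rest 'edbadeca' ignored (set empty)
final: {}; accept 7 not in set

Answer: REJECT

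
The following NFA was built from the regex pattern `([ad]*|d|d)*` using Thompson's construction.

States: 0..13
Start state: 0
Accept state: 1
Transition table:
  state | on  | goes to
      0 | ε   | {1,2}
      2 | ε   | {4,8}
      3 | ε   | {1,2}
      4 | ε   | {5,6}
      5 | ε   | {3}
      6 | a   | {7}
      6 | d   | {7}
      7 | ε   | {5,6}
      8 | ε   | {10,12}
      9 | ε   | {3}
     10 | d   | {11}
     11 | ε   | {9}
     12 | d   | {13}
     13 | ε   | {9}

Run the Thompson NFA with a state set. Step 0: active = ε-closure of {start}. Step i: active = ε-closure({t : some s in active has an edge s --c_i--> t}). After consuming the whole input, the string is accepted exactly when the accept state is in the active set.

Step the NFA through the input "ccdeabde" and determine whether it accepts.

Answer: REJECT

Steps:
start: ε-closure({0}) = {0,1,2,3,4,5,6,8,10,12}
'c' @ 1: {}  — dead — no transitions
rest 'cdeabde' ignored (set empty)
after full input: {}  (accept=1 not in)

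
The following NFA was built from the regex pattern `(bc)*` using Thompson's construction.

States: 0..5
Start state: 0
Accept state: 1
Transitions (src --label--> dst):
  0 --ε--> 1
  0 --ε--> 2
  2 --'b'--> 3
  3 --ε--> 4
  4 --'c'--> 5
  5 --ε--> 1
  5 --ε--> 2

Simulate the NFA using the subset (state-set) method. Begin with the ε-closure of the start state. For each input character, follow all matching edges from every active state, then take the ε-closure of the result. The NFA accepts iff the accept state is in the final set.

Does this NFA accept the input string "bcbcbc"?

Answer: ACCEPT

Trace:
S₀ = ε-closure({0}) = {0,1,2}
'b' @ 1: {3,4}
'c' @ 2: {1,2,5}  [accepting]
'b' @ 3: {3,4}
'c' @ 4: {1,2,5}  [accepting]
'b' @ 5: {3,4}
'c' @ 6: {1,2,5}  [accepting]
after full input: {1,2,5}  (accept=1 in)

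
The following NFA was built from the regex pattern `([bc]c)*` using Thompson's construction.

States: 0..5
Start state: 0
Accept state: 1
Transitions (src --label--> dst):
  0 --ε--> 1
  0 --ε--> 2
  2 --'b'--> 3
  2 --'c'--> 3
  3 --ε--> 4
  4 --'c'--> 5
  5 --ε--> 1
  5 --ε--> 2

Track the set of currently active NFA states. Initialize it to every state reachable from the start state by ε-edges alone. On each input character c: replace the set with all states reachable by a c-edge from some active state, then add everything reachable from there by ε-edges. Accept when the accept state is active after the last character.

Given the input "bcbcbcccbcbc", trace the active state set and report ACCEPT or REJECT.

Answer: ACCEPT

Steps:
initial (ε-close {0}): {0,1,2}
'b' @ 1: {3,4}
'c' @ 2: {1,2,5}  ✓accept
'b' @ 3: {3,4}
'c' @ 4: {1,2,5}  ✓accept
'b' @ 5: {3,4}
'c' @ 6: {1,2,5}  ✓accept
'c' @ 7: {3,4}
'c' @ 8: {1,2,5}  ✓accept
'b' @ 9: {3,4}
'c' @ 10: {1,2,5}  ✓accept
'b' @ 11: {3,4}
'c' @ 12: {1,2,5}  ✓accept
end set {1,2,5} — state 1 in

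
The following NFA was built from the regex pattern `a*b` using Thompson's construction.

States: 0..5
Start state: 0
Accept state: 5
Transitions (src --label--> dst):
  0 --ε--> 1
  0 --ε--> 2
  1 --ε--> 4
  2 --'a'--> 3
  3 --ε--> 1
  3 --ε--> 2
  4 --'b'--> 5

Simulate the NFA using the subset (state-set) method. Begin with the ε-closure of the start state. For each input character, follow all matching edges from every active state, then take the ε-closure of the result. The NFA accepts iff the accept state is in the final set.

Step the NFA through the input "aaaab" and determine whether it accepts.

Answer: ACCEPT

Trace:
start: ε-closure({0}) = {0,1,2,4}
'a' @ 1: {1,2,3,4}
'a' @ 2: {1,2,3,4}
'a' @ 3: {1,2,3,4}
'a' @ 4: {1,2,3,4}
'b' @ 5: {5}  (accept∈set)
after full input: {5}  (accept=5 in)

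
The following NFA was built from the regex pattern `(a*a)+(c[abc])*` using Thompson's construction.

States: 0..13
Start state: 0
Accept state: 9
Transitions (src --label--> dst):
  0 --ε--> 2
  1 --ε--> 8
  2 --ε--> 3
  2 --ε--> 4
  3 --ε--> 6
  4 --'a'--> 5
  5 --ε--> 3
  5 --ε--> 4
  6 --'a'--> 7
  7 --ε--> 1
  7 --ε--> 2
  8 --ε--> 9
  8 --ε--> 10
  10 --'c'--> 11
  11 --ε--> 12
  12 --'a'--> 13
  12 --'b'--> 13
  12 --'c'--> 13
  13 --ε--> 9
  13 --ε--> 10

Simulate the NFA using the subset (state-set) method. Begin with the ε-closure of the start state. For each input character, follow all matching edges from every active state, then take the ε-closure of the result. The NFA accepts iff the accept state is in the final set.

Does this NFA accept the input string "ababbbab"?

Answer: REJECT

Steps:
initial (ε-close {0}): {0,2,3,4,6}
'a' @ 1: {1,2,3,4,5,6,7,8,9,10}  [accepting]
'b' @ 2: {}  — state set empty
rest 'abbbab' ignored (set empty)
after full input: {}  (accept=9 not in)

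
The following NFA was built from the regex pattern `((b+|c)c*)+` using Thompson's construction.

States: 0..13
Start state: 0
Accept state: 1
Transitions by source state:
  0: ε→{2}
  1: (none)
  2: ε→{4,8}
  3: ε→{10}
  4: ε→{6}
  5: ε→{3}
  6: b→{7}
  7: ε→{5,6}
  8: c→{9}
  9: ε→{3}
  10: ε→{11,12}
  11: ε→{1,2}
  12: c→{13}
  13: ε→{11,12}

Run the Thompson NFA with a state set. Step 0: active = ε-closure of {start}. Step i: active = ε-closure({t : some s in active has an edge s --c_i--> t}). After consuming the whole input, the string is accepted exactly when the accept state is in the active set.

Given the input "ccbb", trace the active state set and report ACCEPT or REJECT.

Answer: ACCEPT

Steps:
initial (ε-close {0}): {0,2,4,6,8}
'c' @ 1: {1,2,3,4,6,8,9,10,11,12}  (accept∈set)
'c' @ 2: {1,2,3,4,6,8,9,10,11,12,13}  (accept∈set)
'b' @ 3: {1,2,3,4,5,6,7,8,10,11,12}  (accept∈set)
'b' @ 4: {1,2,3,4,5,6,7,8,10,11,12}  (accept∈set)
after full input: {1,2,3,4,5,6,7,8,10,11,12}  (accept=1 in)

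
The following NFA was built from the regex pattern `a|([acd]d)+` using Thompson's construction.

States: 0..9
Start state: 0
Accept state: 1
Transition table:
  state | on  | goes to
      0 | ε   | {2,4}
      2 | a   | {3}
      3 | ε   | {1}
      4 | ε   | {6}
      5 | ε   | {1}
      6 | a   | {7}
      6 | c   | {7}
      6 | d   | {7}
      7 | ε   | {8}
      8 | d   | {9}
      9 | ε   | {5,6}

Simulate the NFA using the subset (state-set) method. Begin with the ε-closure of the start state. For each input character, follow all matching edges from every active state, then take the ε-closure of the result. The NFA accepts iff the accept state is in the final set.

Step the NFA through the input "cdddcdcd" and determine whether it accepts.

S₀ = ε-closure({0}) = {0,2,4,6}
'c' @ 1: {7,8}
'd' @ 2: {1,5,6,9}  (accept∈set)
'd' @ 3: {7,8}
'd' @ 4: {1,5,6,9}  (accept∈set)
'c' @ 5: {7,8}
'd' @ 6: {1,5,6,9}  (accept∈set)
'c' @ 7: {7,8}
'd' @ 8: {1,5,6,9}  (accept∈set)
after full input: {1,5,6,9}  (accept=1 in)

Answer: ACCEPT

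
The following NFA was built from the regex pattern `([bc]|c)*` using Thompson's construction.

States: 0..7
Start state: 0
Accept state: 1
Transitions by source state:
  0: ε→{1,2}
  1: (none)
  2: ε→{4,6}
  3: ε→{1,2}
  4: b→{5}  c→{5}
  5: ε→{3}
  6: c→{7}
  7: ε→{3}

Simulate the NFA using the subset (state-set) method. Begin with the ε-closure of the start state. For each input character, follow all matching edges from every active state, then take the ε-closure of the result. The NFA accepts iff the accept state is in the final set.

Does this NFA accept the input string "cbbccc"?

Answer: ACCEPT

Derivation:
initial (ε-close {0}): {0,1,2,4,6}
'c' @ 1: {1,2,3,4,5,6,7}  ✓accept
'b' @ 2: {1,2,3,4,5,6}  ✓accept
'b' @ 3: {1,2,3,4,5,6}  ✓accept
'c' @ 4: {1,2,3,4,5,6,7}  ✓accept
'c' @ 5: {1,2,3,4,5,6,7}  ✓accept
'c' @ 6: {1,2,3,4,5,6,7}  ✓accept
final: {1,2,3,4,5,6,7}; accept 1 in set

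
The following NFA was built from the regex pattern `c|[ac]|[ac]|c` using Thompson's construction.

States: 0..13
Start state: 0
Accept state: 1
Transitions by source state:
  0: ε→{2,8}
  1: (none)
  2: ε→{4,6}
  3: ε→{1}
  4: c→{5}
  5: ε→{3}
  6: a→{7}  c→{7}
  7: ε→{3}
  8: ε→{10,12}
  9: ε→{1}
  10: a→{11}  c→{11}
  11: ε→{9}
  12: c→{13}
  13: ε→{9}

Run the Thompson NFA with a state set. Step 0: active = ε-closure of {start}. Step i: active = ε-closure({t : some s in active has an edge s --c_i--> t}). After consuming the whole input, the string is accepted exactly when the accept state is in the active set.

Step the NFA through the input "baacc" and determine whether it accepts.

S₀ = ε-closure({0}) = {0,2,4,6,8,10,12}
'b' @ 1: {}  — dead — no transitions
rest 'aacc' ignored (set empty)
after full input: {}  (accept=1 not in)

Answer: REJECT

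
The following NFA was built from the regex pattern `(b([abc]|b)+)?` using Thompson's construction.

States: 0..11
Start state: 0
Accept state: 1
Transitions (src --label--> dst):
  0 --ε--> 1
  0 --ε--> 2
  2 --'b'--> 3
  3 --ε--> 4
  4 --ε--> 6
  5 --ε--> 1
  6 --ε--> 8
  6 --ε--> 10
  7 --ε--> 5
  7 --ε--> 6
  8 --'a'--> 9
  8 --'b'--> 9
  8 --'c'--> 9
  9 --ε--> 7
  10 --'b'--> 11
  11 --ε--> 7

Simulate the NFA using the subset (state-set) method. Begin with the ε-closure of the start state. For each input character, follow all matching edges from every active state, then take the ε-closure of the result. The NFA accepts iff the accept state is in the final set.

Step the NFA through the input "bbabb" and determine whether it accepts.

initial (ε-close {0}): {0,1,2}
'b' @ 1: {3,4,6,8,10}
'b' @ 2: {1,5,6,7,8,9,10,11}  [accepting]
'a' @ 3: {1,5,6,7,8,9,10}  [accepting]
'b' @ 4: {1,5,6,7,8,9,10,11}  [accepting]
'b' @ 5: {1,5,6,7,8,9,10,11}  [accepting]
final: {1,5,6,7,8,9,10,11}; accept 1 in set

Answer: ACCEPT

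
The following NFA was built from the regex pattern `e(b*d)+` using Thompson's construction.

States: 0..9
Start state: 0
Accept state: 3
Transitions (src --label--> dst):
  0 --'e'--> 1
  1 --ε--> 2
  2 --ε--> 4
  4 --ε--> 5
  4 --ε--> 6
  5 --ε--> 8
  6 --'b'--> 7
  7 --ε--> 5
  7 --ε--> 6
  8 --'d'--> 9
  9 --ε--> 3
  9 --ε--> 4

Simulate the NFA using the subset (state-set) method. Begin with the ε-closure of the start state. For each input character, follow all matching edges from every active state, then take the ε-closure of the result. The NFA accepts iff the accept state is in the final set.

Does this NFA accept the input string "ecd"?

Answer: REJECT

Trace:
initial (ε-close {0}): {0}
'e' @ 1: {1,2,4,5,6,8}
'c' @ 2: {}  — no active states
rest 'd' ignored (set empty)
end set {} — state 3 not in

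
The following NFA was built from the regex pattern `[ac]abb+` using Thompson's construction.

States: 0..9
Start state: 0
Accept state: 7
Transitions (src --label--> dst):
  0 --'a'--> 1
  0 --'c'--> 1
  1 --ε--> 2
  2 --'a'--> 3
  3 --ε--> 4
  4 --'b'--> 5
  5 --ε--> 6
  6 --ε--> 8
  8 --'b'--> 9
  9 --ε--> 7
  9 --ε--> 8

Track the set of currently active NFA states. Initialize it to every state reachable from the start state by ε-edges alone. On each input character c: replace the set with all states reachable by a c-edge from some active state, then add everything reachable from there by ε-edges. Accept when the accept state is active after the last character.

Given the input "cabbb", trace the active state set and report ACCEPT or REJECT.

initial (ε-close {0}): {0}
'c' @ 1: {1,2}
'a' @ 2: {3,4}
'b' @ 3: {5,6,8}
'b' @ 4: {7,8,9}  [accepting]
'b' @ 5: {7,8,9}  [accepting]
final: {7,8,9}; accept 7 in set

Answer: ACCEPT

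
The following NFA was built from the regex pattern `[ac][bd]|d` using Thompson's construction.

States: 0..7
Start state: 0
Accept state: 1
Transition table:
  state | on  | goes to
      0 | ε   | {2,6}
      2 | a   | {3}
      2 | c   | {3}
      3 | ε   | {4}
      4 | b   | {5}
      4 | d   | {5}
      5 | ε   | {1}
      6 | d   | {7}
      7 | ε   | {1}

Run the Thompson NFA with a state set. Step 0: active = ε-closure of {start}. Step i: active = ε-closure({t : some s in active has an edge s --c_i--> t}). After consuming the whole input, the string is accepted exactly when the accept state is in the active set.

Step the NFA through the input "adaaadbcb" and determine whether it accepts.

initial (ε-close {0}): {0,2,6}
'a' @ 1: {3,4}
'd' @ 2: {1,5}  [accepting]
'a' @ 3: {}  — state set empty
rest 'aadbcb' ignored (set empty)
after full input: {}  (accept=1 not in)

Answer: REJECT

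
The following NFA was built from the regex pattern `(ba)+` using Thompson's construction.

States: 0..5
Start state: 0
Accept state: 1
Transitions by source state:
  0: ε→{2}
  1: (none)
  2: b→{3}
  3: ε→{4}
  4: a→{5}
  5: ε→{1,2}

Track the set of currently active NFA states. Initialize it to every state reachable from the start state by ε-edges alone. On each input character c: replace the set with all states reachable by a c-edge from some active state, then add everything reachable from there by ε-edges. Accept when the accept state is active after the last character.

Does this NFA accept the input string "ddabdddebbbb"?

initial (ε-close {0}): {0,2}
'd' @ 1: {}  — dead — no transitions
rest 'dabdddebbbb' ignored (set empty)
end set {} — state 1 not in

Answer: REJECT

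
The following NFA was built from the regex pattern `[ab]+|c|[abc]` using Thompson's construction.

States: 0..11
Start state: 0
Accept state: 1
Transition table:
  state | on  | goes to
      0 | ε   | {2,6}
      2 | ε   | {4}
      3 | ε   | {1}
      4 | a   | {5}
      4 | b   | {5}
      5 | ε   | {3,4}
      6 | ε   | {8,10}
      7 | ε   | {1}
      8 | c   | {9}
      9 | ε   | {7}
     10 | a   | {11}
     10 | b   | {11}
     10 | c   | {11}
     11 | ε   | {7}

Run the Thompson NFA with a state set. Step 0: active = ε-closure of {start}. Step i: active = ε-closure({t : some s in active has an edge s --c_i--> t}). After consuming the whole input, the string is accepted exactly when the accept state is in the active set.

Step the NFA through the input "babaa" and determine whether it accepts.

initial (ε-close {0}): {0,2,4,6,8,10}
'b' @ 1: {1,3,4,5,7,11}  [accepting]
'a' @ 2: {1,3,4,5}  [accepting]
'b' @ 3: {1,3,4,5}  [accepting]
'a' @ 4: {1,3,4,5}  [accepting]
'a' @ 5: {1,3,4,5}  [accepting]
final: {1,3,4,5}; accept 1 in set

Answer: ACCEPT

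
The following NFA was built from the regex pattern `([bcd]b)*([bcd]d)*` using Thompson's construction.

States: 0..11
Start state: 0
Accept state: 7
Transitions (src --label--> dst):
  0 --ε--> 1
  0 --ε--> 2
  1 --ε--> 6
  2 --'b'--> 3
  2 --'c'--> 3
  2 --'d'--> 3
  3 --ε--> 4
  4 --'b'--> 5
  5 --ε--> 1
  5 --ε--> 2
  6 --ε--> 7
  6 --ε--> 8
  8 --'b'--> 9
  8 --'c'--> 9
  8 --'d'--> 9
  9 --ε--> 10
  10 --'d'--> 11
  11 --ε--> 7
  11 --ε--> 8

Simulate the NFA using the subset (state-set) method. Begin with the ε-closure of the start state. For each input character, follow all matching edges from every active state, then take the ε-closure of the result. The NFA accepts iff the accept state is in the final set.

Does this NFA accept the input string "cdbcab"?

initial (ε-close {0}): {0,1,2,6,7,8}
'c' @ 1: {3,4,9,10}
'd' @ 2: {7,8,11}  ✓accept
'b' @ 3: {9,10}
'c' @ 4: {}  — state set empty
rest 'ab' ignored (set empty)
final: {}; accept 7 not in set

Answer: REJECT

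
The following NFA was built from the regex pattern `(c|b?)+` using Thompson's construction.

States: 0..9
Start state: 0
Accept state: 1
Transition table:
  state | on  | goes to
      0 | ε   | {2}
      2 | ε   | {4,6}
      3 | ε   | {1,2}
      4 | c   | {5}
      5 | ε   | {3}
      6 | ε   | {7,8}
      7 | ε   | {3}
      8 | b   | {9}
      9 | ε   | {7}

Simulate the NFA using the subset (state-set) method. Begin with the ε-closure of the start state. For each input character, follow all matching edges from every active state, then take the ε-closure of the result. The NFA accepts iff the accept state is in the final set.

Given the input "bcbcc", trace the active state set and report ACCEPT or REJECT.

start: ε-closure({0}) = {0,1,2,3,4,6,7,8}
'b' @ 1: {1,2,3,4,6,7,8,9}  ✓accept
'c' @ 2: {1,2,3,4,5,6,7,8}  ✓accept
'b' @ 3: {1,2,3,4,6,7,8,9}  ✓accept
'c' @ 4: {1,2,3,4,5,6,7,8}  ✓accept
'c' @ 5: {1,2,3,4,5,6,7,8}  ✓accept
end set {1,2,3,4,5,6,7,8} — state 1 in

Answer: ACCEPT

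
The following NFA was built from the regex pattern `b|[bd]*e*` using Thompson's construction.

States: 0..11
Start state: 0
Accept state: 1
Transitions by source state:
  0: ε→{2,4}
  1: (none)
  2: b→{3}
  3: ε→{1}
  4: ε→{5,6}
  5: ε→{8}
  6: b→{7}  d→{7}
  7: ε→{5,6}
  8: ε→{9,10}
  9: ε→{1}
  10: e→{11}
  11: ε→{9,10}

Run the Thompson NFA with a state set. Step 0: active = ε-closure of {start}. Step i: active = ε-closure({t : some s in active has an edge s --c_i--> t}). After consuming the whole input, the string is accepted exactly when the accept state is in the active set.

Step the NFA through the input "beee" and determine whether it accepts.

Answer: ACCEPT

Steps:
initial (ε-close {0}): {0,1,2,4,5,6,8,9,10}
'b' @ 1: {1,3,5,6,7,8,9,10}  (accept∈set)
'e' @ 2: {1,9,10,11}  (accept∈set)
'e' @ 3: {1,9,10,11}  (accept∈set)
'e' @ 4: {1,9,10,11}  (accept∈set)
end set {1,9,10,11} — state 1 in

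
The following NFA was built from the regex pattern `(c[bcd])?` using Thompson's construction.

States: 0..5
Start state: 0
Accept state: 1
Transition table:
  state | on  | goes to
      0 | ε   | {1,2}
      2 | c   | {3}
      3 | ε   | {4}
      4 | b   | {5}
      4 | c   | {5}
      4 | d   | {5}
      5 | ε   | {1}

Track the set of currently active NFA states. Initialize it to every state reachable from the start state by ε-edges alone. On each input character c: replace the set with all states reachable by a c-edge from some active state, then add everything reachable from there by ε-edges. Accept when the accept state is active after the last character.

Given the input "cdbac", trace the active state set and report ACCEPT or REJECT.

start: ε-closure({0}) = {0,1,2}
'c' @ 1: {3,4}
'd' @ 2: {1,5}  (accept∈set)
'b' @ 3: {}  — state set empty
rest 'ac' ignored (set empty)
end set {} — state 1 not in

Answer: REJECT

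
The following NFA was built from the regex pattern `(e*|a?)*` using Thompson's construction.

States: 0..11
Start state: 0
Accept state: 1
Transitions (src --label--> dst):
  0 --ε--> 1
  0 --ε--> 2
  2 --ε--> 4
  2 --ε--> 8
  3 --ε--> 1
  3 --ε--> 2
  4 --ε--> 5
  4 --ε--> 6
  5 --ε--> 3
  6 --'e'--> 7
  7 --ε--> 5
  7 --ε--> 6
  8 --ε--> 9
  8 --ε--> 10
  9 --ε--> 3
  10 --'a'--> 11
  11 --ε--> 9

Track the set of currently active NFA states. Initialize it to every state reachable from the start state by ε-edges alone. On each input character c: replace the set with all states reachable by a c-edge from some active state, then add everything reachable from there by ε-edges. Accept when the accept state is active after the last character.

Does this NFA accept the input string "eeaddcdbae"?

Answer: REJECT

Derivation:
start: ε-closure({0}) = {0,1,2,3,4,5,6,8,9,10}
'e' @ 1: {1,2,3,4,5,6,7,8,9,10}  [accepting]
'e' @ 2: {1,2,3,4,5,6,7,8,9,10}  [accepting]
'a' @ 3: {1,2,3,4,5,6,8,9,10,11}  [accepting]
'd' @ 4: {}  — dead — no transitions
rest 'dcdbae' ignored (set empty)
final: {}; accept 1 not in set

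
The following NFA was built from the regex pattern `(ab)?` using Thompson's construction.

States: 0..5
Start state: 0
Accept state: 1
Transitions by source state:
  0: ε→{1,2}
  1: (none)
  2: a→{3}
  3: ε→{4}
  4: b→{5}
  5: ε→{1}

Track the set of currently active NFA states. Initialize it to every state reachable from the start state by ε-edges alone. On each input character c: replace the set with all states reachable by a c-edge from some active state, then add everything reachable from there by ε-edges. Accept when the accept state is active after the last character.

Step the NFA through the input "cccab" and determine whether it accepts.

Answer: REJECT

Derivation:
start: ε-closure({0}) = {0,1,2}
'c' @ 1: {}  — dead — no transitions
rest 'ccab' ignored (set empty)
after full input: {}  (accept=1 not in)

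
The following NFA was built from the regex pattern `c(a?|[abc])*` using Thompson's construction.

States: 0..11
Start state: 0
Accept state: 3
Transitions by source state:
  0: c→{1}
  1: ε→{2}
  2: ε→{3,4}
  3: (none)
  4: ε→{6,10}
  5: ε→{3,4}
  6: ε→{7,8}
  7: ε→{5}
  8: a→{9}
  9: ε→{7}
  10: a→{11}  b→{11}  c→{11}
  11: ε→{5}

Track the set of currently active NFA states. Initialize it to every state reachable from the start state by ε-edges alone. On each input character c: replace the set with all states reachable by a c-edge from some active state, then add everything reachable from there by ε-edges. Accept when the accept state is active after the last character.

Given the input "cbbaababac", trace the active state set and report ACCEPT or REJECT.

Answer: ACCEPT

Steps:
S₀ = ε-closure({0}) = {0}
'c' @ 1: {1,2,3,4,5,6,7,8,10}  (accept∈set)
'b' @ 2: {3,4,5,6,7,8,10,11}  (accept∈set)
'b' @ 3: {3,4,5,6,7,8,10,11}  (accept∈set)
'a' @ 4: {3,4,5,6,7,8,9,10,11}  (accept∈set)
'a' @ 5: {3,4,5,6,7,8,9,10,11}  (accept∈set)
'b' @ 6: {3,4,5,6,7,8,10,11}  (accept∈set)
'a' @ 7: {3,4,5,6,7,8,9,10,11}  (accept∈set)
'b' @ 8: {3,4,5,6,7,8,10,11}  (accept∈set)
'a' @ 9: {3,4,5,6,7,8,9,10,11}  (accept∈set)
'c' @ 10: {3,4,5,6,7,8,10,11}  (accept∈set)
after full input: {3,4,5,6,7,8,10,11}  (accept=3 in)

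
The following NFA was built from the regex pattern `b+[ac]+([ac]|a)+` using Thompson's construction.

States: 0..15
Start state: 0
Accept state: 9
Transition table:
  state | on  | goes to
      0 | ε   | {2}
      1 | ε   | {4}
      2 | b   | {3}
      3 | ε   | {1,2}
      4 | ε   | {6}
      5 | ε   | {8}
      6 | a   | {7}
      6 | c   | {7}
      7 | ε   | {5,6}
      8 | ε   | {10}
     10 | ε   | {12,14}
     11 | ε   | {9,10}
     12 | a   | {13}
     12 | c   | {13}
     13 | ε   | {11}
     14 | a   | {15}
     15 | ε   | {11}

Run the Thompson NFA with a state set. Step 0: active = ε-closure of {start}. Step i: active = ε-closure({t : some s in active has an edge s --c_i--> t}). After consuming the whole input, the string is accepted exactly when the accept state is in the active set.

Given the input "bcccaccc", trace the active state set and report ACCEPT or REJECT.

Answer: ACCEPT

Steps:
S₀ = ε-closure({0}) = {0,2}
'b' @ 1: {1,2,3,4,6}
'c' @ 2: {5,6,7,8,10,12,14}
'c' @ 3: {5,6,7,8,9,10,11,12,13,14}  [accepting]
'c' @ 4: {5,6,7,8,9,10,11,12,13,14}  [accepting]
'a' @ 5: {5,6,7,8,9,10,11,12,13,14,15}  [accepting]
'c' @ 6: {5,6,7,8,9,10,11,12,13,14}  [accepting]
'c' @ 7: {5,6,7,8,9,10,11,12,13,14}  [accepting]
'c' @ 8: {5,6,7,8,9,10,11,12,13,14}  [accepting]
end set {5,6,7,8,9,10,11,12,13,14} — state 9 in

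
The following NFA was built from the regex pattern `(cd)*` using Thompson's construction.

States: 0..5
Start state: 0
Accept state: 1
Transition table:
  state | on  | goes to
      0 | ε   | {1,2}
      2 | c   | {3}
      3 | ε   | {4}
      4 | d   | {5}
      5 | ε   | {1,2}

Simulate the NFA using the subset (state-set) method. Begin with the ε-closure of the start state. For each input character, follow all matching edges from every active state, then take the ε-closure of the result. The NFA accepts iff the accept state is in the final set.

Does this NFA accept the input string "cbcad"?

S₀ = ε-closure({0}) = {0,1,2}
'c' @ 1: {3,4}
'b' @ 2: {}  — state set empty
rest 'cad' ignored (set empty)
end set {} — state 1 not in

Answer: REJECT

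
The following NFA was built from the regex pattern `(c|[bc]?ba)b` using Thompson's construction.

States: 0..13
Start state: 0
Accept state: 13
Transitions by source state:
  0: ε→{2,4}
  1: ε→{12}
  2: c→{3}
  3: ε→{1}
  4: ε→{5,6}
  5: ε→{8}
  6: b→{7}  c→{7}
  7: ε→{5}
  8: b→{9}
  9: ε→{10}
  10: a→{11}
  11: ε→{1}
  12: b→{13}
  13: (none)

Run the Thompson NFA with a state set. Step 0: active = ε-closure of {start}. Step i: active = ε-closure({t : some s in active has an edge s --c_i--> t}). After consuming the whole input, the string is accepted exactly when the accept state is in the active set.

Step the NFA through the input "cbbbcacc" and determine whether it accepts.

Answer: REJECT

Derivation:
initial (ε-close {0}): {0,2,4,5,6,8}
'c' @ 1: {1,3,5,7,8,12}
'b' @ 2: {9,10,13}  [accepting]
'b' @ 3: {}  — state set empty
rest 'bcacc' ignored (set empty)
after full input: {}  (accept=13 not in)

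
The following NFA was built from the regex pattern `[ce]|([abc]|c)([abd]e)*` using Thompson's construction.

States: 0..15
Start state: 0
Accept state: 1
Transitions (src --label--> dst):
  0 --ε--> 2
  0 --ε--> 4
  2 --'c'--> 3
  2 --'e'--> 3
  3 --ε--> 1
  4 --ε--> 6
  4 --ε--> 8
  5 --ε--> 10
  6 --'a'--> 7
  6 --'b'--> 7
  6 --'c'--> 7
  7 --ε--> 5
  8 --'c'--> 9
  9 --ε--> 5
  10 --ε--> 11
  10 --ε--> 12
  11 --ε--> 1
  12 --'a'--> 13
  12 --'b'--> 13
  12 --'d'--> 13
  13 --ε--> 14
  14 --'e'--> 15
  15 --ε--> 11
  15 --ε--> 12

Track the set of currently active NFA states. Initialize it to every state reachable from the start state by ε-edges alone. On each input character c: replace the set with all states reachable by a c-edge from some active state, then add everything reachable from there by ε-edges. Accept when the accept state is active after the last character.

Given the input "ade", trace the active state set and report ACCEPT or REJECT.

S₀ = ε-closure({0}) = {0,2,4,6,8}
'a' @ 1: {1,5,7,10,11,12}  [accepting]
'd' @ 2: {13,14}
'e' @ 3: {1,11,12,15}  [accepting]
final: {1,11,12,15}; accept 1 in set

Answer: ACCEPT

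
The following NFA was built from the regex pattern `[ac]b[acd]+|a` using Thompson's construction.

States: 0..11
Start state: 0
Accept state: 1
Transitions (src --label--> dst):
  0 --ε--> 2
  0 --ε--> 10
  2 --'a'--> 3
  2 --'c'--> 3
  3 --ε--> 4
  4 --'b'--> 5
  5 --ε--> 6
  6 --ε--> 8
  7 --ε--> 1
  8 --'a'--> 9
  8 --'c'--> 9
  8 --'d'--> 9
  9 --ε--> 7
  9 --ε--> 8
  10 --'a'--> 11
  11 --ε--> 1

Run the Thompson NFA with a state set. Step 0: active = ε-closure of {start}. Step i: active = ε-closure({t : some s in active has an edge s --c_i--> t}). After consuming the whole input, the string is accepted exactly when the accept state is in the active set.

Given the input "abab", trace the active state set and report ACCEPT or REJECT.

initial (ε-close {0}): {0,2,10}
'a' @ 1: {1,3,4,11}  (accept∈set)
'b' @ 2: {5,6,8}
'a' @ 3: {1,7,8,9}  (accept∈set)
'b' @ 4: {}  — dead — no transitions
final: {}; accept 1 not in set

Answer: REJECT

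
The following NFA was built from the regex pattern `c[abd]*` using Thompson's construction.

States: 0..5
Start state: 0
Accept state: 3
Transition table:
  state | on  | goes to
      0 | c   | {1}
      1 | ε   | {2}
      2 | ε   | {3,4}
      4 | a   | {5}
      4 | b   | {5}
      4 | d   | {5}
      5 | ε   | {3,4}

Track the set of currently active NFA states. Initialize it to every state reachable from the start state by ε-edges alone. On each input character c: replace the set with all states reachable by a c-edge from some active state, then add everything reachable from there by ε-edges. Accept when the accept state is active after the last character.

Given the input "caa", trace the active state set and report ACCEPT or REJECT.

Answer: ACCEPT

Steps:
S₀ = ε-closure({0}) = {0}
'c' @ 1: {1,2,3,4}  (accept∈set)
'a' @ 2: {3,4,5}  (accept∈set)
'a' @ 3: {3,4,5}  (accept∈set)
after full input: {3,4,5}  (accept=3 in)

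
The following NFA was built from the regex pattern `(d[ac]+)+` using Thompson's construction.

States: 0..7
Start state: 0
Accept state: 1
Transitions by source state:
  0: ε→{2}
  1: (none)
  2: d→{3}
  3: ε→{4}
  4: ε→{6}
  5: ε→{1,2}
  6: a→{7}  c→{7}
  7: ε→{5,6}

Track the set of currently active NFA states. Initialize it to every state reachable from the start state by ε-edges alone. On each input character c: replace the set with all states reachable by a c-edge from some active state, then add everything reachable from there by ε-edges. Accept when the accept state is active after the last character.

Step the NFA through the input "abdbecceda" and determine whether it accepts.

Answer: REJECT

Derivation:
initial (ε-close {0}): {0,2}
'a' @ 1: {}  — state set empty
rest 'bdbecceda' ignored (set empty)
after full input: {}  (accept=1 not in)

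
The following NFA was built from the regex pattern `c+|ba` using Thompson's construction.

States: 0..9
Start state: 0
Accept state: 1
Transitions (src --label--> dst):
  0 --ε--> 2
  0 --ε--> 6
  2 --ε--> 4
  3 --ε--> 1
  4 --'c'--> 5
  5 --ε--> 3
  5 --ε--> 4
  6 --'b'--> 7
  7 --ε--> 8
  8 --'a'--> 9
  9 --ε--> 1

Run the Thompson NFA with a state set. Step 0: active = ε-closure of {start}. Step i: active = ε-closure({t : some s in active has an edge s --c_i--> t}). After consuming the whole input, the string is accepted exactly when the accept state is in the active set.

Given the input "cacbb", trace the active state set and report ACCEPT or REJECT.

start: ε-closure({0}) = {0,2,4,6}
'c' @ 1: {1,3,4,5}  [accepting]
'a' @ 2: {}  — state set empty
rest 'cbb' ignored (set empty)
final: {}; accept 1 not in set

Answer: REJECT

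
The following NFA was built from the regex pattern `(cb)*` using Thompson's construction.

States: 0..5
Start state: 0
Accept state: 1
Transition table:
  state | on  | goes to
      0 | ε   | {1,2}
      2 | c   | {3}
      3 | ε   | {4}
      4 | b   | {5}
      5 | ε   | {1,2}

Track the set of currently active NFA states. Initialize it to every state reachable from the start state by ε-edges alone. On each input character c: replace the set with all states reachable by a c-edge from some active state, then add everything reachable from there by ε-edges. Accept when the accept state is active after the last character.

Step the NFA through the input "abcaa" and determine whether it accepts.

S₀ = ε-closure({0}) = {0,1,2}
'a' @ 1: {}  — dead — no transitions
rest 'bcaa' ignored (set empty)
after full input: {}  (accept=1 not in)

Answer: REJECT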